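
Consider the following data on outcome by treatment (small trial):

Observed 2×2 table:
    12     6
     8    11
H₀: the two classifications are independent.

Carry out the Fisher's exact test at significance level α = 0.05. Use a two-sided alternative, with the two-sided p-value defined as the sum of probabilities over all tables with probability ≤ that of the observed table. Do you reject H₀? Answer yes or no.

Margins: r₁=18, r₂=19, c₁=20, c₂=17, n=37
p_obs = C(18,12)·C(19,8)/C(37,20); sum pmf over tables with pmf ≤ p_obs
p-value (two-sided) = 0.19136
At α=0.05: p ≥ α → fail to reject H₀

reject H₀: no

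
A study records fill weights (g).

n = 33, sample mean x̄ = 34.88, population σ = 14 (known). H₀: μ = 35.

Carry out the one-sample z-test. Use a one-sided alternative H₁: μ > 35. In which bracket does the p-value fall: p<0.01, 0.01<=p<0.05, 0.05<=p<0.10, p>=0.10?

p-value bracket: p>=0.10

SE = σ/√n = 14/√33 = 2.4371
z = (x̄−μ₀)/SE = (34.88−35)/2.4371 = -0.0492
p-value (one-sided, H₁ greater) = 0.51964
→ bracket: p>=0.10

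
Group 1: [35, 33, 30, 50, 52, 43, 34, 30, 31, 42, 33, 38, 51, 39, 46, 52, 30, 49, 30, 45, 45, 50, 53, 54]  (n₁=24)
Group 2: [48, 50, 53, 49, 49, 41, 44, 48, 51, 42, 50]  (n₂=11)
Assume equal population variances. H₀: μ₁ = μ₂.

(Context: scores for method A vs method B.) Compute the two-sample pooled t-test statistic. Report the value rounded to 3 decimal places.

test statistic = -2.274

x̄₁=41.458, s₁=8.718, n₁=24
x̄₂=47.727, s₂=3.797, n₂=11
s_p² = [23·8.718² + 10·3.797²]/33 = 57.3376
SE = √(s_p²·(1/24+1/11)) = 2.7571
t = (41.458−47.727)/2.7571 = -2.2737
df = 33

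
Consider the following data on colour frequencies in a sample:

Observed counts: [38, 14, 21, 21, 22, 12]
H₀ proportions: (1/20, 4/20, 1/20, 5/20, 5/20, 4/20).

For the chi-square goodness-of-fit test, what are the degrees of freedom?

df = k − 1 = 6 − 1 = 5

degrees of freedom = 5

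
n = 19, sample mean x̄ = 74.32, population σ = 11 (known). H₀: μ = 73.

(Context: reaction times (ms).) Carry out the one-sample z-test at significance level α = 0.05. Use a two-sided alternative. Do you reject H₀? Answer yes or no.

SE = σ/√n = 11/√19 = 2.5236
z = (x̄−μ₀)/SE = (74.32−73)/2.5236 = 0.5231
p-value (two-sided) = 0.60093
At α=0.05: p ≥ α → fail to reject H₀

reject H₀: no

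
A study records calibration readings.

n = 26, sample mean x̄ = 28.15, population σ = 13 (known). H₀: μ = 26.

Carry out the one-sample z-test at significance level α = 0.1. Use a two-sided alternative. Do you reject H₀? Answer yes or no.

reject H₀: no

SE = σ/√n = 13/√26 = 2.5495
z = (x̄−μ₀)/SE = (28.15−26)/2.5495 = 0.8433
p-value (two-sided) = 0.39906
At α=0.1: p ≥ α → fail to reject H₀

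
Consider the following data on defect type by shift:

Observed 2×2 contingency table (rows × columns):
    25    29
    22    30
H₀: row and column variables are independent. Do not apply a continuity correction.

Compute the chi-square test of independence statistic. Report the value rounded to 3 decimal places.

Row totals [54, 52], col totals [47, 59], n=106
χ² = (25−23.94)²/23.94 + (29−30.06)²/30.06 + (22−23.06)²/23.06 + (30−28.94)²/28.94 = 0.1708
df = 1

test statistic = 0.171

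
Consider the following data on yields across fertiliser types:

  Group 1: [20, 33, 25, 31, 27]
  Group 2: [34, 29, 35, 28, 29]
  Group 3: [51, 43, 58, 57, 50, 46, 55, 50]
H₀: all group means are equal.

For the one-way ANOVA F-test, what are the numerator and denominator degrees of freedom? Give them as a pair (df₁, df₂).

k = 3 groups, N = 18 total
df = (k−1, N−k) = (3−1, 18−3) = (2, 15)

degrees of freedom = [2, 15]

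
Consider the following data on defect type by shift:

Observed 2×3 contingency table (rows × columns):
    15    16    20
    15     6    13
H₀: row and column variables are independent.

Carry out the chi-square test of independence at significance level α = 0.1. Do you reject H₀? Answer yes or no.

reject H₀: no

Row totals [51, 34], col totals [30, 22, 33], n=85
χ² = (15−18.00)²/18.00 + (16−13.20)²/13.20 + (20−19.80)²/19.80 + (15−12.00)²/12.00 + (6−8.80)²/8.80 + (13−13.20)²/13.20 = 2.7399
df = 2
p-value (upper-tail) = 0.25412
At α=0.1: p ≥ α → fail to reject H₀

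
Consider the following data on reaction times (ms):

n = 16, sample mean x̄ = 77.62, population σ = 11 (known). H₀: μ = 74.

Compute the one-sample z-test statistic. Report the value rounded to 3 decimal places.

test statistic = 1.316

SE = σ/√n = 11/√16 = 2.7500
z = (x̄−μ₀)/SE = (77.62−74)/2.7500 = 1.3164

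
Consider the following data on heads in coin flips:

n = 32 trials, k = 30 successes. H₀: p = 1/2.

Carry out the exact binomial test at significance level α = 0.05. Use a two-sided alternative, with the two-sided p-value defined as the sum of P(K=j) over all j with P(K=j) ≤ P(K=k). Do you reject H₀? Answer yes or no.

reject H₀: yes

Exact binomial: n=32, k=30, p₀=1/2=0.5000
P(X=j) = C(n,j)·p₀^j·(1−p₀)^(n−j); p = Σ P(X=j) over j with P(X=j) ≤ P(X=30)
p-value (two-sided) = 0.00000
At α=0.05: p < α → reject H₀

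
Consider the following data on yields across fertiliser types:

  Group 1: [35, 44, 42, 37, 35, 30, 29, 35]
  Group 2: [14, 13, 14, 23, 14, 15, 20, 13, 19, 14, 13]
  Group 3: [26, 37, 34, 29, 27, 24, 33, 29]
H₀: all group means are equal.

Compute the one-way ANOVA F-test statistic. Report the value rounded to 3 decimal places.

Group means [35.88, 15.64, 29.88], grand mean 25.852
SSB = Σnᵢ(x̄ᵢ−x̄)² = 2081.112; SSW = ΣΣ(x−x̄ᵢ)² = 442.295
MSB = 2081.112/2 = 1040.5560; MSW = 442.295/24 = 18.4290
F = MSB/MSW = 56.4630
df = (2, 24)

test statistic = 56.463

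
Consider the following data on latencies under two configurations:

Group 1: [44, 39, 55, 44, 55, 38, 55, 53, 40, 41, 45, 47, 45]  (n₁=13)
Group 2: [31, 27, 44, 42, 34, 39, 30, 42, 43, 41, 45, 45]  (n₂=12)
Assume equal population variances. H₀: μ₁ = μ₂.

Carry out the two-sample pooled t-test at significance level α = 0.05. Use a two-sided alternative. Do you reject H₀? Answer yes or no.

reject H₀: yes

x̄₁=46.231, s₁=6.300, n₁=13
x̄₂=38.583, s₂=6.374, n₂=12
s_p² = [12·6.300² + 11·6.374²]/23 = 40.1402
SE = √(s_p²·(1/13+1/12)) = 2.5363
t = (46.231−38.583)/2.5363 = 3.0152
df = 23
p-value (two-sided) = 0.00617
At α=0.05: p < α → reject H₀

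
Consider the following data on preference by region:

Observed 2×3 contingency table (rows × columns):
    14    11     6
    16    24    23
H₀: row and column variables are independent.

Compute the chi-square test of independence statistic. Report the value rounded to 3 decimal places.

test statistic = 4.563

Row totals [31, 63], col totals [30, 35, 29], n=94
χ² = (14−9.89)²/9.89 + (11−11.54)²/11.54 + (6−9.56)²/9.56 + (16−20.11)²/20.11 + (24−23.46)²/23.46 + (23−19.44)²/19.44 = 4.5626
df = 2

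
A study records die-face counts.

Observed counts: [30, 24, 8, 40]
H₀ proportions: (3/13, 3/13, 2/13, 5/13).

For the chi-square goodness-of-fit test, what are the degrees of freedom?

degrees of freedom = 3

df = k − 1 = 4 − 1 = 3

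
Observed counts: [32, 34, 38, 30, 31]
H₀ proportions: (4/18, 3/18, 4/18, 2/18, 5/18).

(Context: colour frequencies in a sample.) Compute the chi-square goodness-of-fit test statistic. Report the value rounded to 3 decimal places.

test statistic = 14.404

n = 165; E_i = n·p_i = [36.67, 27.50, 36.67, 18.33, 45.83]
χ² = (32−36.67)²/36.67 + (34−27.50)²/27.50 + (38−36.67)²/36.67 + (30−18.33)²/18.33 + (31−45.83)²/45.83 = 14.4036
df = 4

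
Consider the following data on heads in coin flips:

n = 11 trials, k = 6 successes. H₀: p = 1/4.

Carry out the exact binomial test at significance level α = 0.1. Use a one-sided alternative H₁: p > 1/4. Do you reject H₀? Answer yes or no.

Exact binomial: n=11, k=6, p₀=1/4=0.2500
P(X≥6) from Σ C(n,i)·p₀^i·(1−p₀)^(n−i)
p-value (one-sided, H₁ greater) = 0.03433
At α=0.1: p < α → reject H₀

reject H₀: yes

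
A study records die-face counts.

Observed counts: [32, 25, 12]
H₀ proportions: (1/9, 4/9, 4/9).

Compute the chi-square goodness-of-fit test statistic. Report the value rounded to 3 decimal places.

test statistic = 89.641

n = 69; E_i = n·p_i = [7.67, 30.67, 30.67]
χ² = (32−7.67)²/7.67 + (25−30.67)²/30.67 + (12−30.67)²/30.67 = 89.6413
df = 2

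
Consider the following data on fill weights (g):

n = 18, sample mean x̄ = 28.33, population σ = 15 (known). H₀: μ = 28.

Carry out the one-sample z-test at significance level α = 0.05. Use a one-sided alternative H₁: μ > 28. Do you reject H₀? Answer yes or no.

SE = σ/√n = 15/√18 = 3.5355
z = (x̄−μ₀)/SE = (28.33−28)/3.5355 = 0.0933
p-value (one-sided, H₁ greater) = 0.46282
At α=0.05: p ≥ α → fail to reject H₀

reject H₀: no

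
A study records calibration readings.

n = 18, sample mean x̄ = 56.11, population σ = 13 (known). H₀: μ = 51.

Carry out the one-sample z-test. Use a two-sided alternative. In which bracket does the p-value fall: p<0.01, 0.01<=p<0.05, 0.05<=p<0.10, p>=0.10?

p-value bracket: 0.05<=p<0.10

SE = σ/√n = 13/√18 = 3.0641
z = (x̄−μ₀)/SE = (56.11−51)/3.0641 = 1.6677
p-value (two-sided) = 0.09538
→ bracket: 0.05<=p<0.10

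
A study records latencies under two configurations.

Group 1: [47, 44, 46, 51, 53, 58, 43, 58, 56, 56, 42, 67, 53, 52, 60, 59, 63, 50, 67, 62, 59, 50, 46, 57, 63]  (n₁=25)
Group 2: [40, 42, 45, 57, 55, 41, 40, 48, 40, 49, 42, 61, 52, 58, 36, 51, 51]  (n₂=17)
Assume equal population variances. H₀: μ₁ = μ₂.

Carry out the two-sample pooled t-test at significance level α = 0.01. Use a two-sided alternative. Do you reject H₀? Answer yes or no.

x̄₁=54.480, s₁=7.309, n₁=25
x̄₂=47.529, s₂=7.484, n₂=17
s_p² = [24·7.309² + 16·7.484²]/40 = 54.4619
SE = √(s_p²·(1/25+1/17)) = 2.3199
t = (54.480−47.529)/2.3199 = 2.9960
df = 40
p-value (two-sided) = 0.00468
At α=0.01: p < α → reject H₀

reject H₀: yes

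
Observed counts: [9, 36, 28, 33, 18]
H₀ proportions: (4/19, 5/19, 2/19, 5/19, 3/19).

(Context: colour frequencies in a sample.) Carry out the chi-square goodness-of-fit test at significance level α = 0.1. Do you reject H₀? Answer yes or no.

reject H₀: yes

n = 124; E_i = n·p_i = [26.11, 32.63, 13.05, 32.63, 19.58]
χ² = (9−26.11)²/26.11 + (36−32.63)²/32.63 + (28−13.05)²/13.05 + (33−32.63)²/32.63 + (18−19.58)²/19.58 = 28.8044
df = 4
p-value (upper-tail) = 0.00001
At α=0.1: p < α → reject H₀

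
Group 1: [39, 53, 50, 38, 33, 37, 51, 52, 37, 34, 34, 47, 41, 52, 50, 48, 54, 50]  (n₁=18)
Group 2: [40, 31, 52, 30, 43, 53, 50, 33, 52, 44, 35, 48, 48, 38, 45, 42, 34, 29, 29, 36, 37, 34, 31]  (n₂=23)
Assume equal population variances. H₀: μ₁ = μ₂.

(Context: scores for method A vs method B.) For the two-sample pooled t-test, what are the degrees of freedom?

degrees of freedom = 39

df = n₁ + n₂ − 2 = 18 + 23 − 2 = 39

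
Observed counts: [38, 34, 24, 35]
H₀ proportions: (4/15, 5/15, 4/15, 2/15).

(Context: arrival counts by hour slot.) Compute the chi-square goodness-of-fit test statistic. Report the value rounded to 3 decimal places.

n = 131; E_i = n·p_i = [34.93, 43.67, 34.93, 17.47]
χ² = (38−34.93)²/34.93 + (34−43.67)²/43.67 + (24−34.93)²/34.93 + (35−17.47)²/17.47 = 23.4313
df = 3

test statistic = 23.431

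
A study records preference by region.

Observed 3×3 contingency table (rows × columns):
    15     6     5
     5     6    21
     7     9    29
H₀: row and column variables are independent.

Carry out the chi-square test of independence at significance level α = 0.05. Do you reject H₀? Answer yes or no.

reject H₀: yes

Row totals [26, 32, 45], col totals [27, 21, 55], n=103
χ² = (15−6.82)²/6.82 + (6−5.30)²/5.30 + (5−13.88)²/13.88 + (5−8.39)²/8.39 + (6−6.52)²/6.52 + (21−17.09)²/17.09 + (7−11.80)²/11.80 + (9−9.17)²/9.17 + (29−24.03)²/24.03 = 20.8931
df = 4
p-value (upper-tail) = 0.00033
At α=0.05: p < α → reject H₀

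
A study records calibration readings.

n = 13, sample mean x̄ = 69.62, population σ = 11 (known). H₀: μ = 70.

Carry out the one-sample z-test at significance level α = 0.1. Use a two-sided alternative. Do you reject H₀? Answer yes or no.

reject H₀: no

SE = σ/√n = 11/√13 = 3.0509
z = (x̄−μ₀)/SE = (69.62−70)/3.0509 = -0.1246
p-value (two-sided) = 0.90088
At α=0.1: p ≥ α → fail to reject H₀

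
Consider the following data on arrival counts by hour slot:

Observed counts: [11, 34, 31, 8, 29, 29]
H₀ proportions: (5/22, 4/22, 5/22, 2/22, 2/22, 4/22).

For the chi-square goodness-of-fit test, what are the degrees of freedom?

degrees of freedom = 5

df = k − 1 = 6 − 1 = 5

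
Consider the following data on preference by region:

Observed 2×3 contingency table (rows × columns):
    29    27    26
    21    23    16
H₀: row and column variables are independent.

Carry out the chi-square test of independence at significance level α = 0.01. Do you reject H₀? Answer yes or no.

reject H₀: no

Row totals [82, 60], col totals [50, 50, 42], n=142
χ² = (29−28.87)²/28.87 + (27−28.87)²/28.87 + (26−24.25)²/24.25 + (21−21.13)²/21.13 + (23−21.13)²/21.13 + (16−17.75)²/17.75 = 0.5866
df = 2
p-value (upper-tail) = 0.74581
At α=0.01: p ≥ α → fail to reject H₀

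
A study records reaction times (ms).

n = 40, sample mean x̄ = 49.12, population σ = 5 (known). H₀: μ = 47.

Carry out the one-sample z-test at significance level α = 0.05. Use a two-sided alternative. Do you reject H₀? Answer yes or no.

SE = σ/√n = 5/√40 = 0.7906
z = (x̄−μ₀)/SE = (49.12−47)/0.7906 = 2.6816
p-value (two-sided) = 0.00733
At α=0.05: p < α → reject H₀

reject H₀: yes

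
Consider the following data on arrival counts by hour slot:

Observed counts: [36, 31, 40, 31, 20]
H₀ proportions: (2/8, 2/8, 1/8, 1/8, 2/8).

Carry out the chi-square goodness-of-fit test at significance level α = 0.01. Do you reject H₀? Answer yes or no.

n = 158; E_i = n·p_i = [39.50, 39.50, 19.75, 19.75, 39.50]
χ² = (36−39.50)²/39.50 + (31−39.50)²/39.50 + (40−19.75)²/19.75 + (31−19.75)²/19.75 + (20−39.50)²/39.50 = 38.9367
df = 4
p-value (upper-tail) = 0.00000
At α=0.01: p < α → reject H₀

reject H₀: yes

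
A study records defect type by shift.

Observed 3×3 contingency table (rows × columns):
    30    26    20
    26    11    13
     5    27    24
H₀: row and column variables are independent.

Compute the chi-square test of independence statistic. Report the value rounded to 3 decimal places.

test statistic = 24.638

Row totals [76, 50, 56], col totals [61, 64, 57], n=182
χ² = (30−25.47)²/25.47 + (26−26.73)²/26.73 + (20−23.80)²/23.80 + (26−16.76)²/16.76 + (11−17.58)²/17.58 + (13−15.66)²/15.66 + (5−18.77)²/18.77 + (27−19.69)²/19.69 + (24−17.54)²/17.54 = 24.6379
df = 4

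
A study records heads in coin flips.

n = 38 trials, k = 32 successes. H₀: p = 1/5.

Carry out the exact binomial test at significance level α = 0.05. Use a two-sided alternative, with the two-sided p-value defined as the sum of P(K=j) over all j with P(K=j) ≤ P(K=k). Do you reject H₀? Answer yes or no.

reject H₀: yes

Exact binomial: n=38, k=32, p₀=1/5=0.2000
P(X=j) = C(n,j)·p₀^j·(1−p₀)^(n−j); p = Σ P(X=j) over j with P(X=j) ≤ P(X=32)
p-value (two-sided) = 0.00000
At α=0.05: p < α → reject H₀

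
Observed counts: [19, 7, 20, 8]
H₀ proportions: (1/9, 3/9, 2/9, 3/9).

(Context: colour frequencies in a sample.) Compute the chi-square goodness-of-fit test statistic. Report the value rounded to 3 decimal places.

test statistic = 45.778

n = 54; E_i = n·p_i = [6.00, 18.00, 12.00, 18.00]
χ² = (19−6.00)²/6.00 + (7−18.00)²/18.00 + (20−12.00)²/12.00 + (8−18.00)²/18.00 = 45.7778
df = 3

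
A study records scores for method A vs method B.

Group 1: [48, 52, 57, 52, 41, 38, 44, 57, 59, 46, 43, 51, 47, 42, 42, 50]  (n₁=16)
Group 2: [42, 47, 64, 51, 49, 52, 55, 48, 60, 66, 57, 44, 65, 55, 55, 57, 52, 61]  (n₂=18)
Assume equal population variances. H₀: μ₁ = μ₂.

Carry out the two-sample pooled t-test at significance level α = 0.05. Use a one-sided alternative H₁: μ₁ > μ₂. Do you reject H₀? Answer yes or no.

x̄₁=48.062, s₁=6.298, n₁=16
x̄₂=54.444, s₂=7.023, n₂=18
s_p² = [15·6.298² + 17·7.023²]/32 = 44.7932
SE = √(s_p²·(1/16+1/18)) = 2.2996
t = (48.062−54.444)/2.2996 = -2.7753
df = 32
p-value (one-sided, H₁ greater) = 0.99543
At α=0.05: p ≥ α → fail to reject H₀

reject H₀: no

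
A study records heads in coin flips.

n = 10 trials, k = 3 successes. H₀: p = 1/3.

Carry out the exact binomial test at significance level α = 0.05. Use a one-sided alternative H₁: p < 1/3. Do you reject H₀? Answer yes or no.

Exact binomial: n=10, k=3, p₀=1/3=0.3333
P(X≤3) from Σ C(n,i)·p₀^i·(1−p₀)^(n−i)
p-value (one-sided, H₁ less) = 0.55926
At α=0.05: p ≥ α → fail to reject H₀

reject H₀: no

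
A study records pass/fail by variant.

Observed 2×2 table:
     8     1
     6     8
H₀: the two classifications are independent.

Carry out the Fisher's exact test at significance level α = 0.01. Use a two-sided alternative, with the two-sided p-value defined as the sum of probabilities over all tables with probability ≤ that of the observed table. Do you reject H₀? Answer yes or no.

Margins: r₁=9, r₂=14, c₁=14, c₂=9, n=23
p_obs = C(9,8)·C(14,6)/C(23,14); sum pmf over tables with pmf ≤ p_obs
p-value (two-sided) = 0.03969
At α=0.01: p ≥ α → fail to reject H₀

reject H₀: no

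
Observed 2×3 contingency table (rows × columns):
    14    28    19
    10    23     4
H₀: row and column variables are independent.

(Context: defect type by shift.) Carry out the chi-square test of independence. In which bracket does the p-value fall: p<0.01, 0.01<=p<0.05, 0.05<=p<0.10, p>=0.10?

p-value bracket: 0.05<=p<0.10

Row totals [61, 37], col totals [24, 51, 23], n=98
χ² = (14−14.94)²/14.94 + (28−31.74)²/31.74 + (19−14.32)²/14.32 + (10−9.06)²/9.06 + (23−19.26)²/19.26 + (4−8.68)²/8.68 = 5.3849
df = 2
p-value (upper-tail) = 0.06772
→ bracket: 0.05<=p<0.10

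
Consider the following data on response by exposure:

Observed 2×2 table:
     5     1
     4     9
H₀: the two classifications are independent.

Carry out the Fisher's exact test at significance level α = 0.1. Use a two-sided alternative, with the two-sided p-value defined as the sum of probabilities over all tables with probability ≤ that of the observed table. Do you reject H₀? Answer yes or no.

reject H₀: yes

Margins: r₁=6, r₂=13, c₁=9, c₂=10, n=19
p_obs = C(6,5)·C(13,4)/C(19,9); sum pmf over tables with pmf ≤ p_obs
p-value (two-sided) = 0.05728
At α=0.1: p < α → reject H₀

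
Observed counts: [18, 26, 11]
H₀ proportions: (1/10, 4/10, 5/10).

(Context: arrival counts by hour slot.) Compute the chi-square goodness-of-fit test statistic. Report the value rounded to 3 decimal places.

test statistic = 39.036

n = 55; E_i = n·p_i = [5.50, 22.00, 27.50]
χ² = (18−5.50)²/5.50 + (26−22.00)²/22.00 + (11−27.50)²/27.50 = 39.0364
df = 2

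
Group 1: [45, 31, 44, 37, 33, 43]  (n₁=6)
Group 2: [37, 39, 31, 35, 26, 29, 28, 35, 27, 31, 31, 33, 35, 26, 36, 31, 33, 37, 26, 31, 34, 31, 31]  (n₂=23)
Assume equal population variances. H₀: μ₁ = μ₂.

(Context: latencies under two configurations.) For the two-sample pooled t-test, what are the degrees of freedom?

degrees of freedom = 27

df = n₁ + n₂ − 2 = 6 + 23 − 2 = 27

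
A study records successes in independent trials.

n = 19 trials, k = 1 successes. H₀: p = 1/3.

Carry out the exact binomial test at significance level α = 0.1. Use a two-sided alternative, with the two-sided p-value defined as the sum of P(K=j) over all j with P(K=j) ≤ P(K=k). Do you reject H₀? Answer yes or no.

Exact binomial: n=19, k=1, p₀=1/3=0.3333
P(X=j) = C(n,j)·p₀^j·(1−p₀)^(n−j); p = Σ P(X=j) over j with P(X=j) ≤ P(X=1)
p-value (two-sided) = 0.00661
At α=0.1: p < α → reject H₀

reject H₀: yes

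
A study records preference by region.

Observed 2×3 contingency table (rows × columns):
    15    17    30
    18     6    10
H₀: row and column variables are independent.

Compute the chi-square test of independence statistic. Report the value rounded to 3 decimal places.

Row totals [62, 34], col totals [33, 23, 40], n=96
χ² = (15−21.31)²/21.31 + (17−14.85)²/14.85 + (30−25.83)²/25.83 + (18−11.69)²/11.69 + (6−8.15)²/8.15 + (10−14.17)²/14.17 = 8.0519
df = 2

test statistic = 8.052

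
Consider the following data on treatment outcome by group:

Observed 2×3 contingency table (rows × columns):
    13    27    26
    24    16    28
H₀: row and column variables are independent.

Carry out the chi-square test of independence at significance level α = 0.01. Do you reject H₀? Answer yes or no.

Row totals [66, 68], col totals [37, 43, 54], n=134
χ² = (13−18.22)²/18.22 + (27−21.18)²/21.18 + (26−26.60)²/26.60 + (24−18.78)²/18.78 + (16−21.82)²/21.82 + (28−27.40)²/27.40 = 6.1298
df = 2
p-value (upper-tail) = 0.04666
At α=0.01: p ≥ α → fail to reject H₀

reject H₀: no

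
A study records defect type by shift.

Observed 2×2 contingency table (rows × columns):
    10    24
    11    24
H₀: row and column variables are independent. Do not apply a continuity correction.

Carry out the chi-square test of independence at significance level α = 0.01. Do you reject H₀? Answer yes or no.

Row totals [34, 35], col totals [21, 48], n=69
χ² = (10−10.35)²/10.35 + (24−23.65)²/23.65 + (11−10.65)²/10.65 + (24−24.35)²/24.35 = 0.0331
df = 1
p-value (upper-tail) = 0.85556
At α=0.01: p ≥ α → fail to reject H₀

reject H₀: no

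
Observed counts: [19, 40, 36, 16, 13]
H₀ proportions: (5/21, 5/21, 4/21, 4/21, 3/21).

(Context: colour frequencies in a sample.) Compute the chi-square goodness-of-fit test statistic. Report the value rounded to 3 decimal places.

n = 124; E_i = n·p_i = [29.52, 29.52, 23.62, 23.62, 17.71]
χ² = (19−29.52)²/29.52 + (40−29.52)²/29.52 + (36−23.62)²/23.62 + (16−23.62)²/23.62 + (13−17.71)²/17.71 = 17.6710
df = 4

test statistic = 17.671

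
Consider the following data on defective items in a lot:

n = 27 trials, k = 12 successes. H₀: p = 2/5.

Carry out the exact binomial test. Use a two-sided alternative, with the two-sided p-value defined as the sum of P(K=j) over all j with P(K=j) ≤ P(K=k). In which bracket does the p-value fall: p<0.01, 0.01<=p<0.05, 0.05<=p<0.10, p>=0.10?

Exact binomial: n=27, k=12, p₀=2/5=0.4000
P(X=j) = C(n,j)·p₀^j·(1−p₀)^(n−j); p = Σ P(X=j) over j with P(X=j) ≤ P(X=12)
p-value (two-sided) = 0.69599
→ bracket: p>=0.10

p-value bracket: p>=0.10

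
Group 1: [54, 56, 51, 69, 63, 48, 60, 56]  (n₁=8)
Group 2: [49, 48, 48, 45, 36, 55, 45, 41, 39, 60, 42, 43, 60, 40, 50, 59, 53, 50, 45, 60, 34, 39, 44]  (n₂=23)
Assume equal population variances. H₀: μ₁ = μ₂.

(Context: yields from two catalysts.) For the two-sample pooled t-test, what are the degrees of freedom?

df = n₁ + n₂ − 2 = 8 + 23 − 2 = 29

degrees of freedom = 29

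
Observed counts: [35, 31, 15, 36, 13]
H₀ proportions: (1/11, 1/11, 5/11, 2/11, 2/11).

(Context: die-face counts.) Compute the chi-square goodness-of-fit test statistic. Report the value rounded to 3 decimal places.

test statistic = 120.758

n = 130; E_i = n·p_i = [11.82, 11.82, 59.09, 23.64, 23.64]
χ² = (35−11.82)²/11.82 + (31−11.82)²/11.82 + (15−59.09)²/59.09 + (36−23.64)²/23.64 + (13−23.64)²/23.64 = 120.7577
df = 4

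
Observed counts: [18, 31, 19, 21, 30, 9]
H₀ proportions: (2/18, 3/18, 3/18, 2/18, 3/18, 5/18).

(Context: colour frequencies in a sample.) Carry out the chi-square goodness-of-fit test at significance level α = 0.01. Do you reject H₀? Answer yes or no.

n = 128; E_i = n·p_i = [14.22, 21.33, 21.33, 14.22, 21.33, 35.56]
χ² = (18−14.22)²/14.22 + (31−21.33)²/21.33 + (19−21.33)²/21.33 + (21−14.22)²/14.22 + (30−21.33)²/21.33 + (9−35.56)²/35.56 = 32.2234
df = 5
p-value (upper-tail) = 0.00001
At α=0.01: p < α → reject H₀

reject H₀: yes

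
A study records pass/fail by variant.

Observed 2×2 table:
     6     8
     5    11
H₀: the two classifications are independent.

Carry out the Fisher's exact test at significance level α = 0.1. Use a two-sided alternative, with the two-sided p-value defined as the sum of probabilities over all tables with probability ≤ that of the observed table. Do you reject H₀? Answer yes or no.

reject H₀: no

Margins: r₁=14, r₂=16, c₁=11, c₂=19, n=30
p_obs = C(14,6)·C(16,5)/C(30,11); sum pmf over tables with pmf ≤ p_obs
p-value (two-sided) = 0.70652
At α=0.1: p ≥ α → fail to reject H₀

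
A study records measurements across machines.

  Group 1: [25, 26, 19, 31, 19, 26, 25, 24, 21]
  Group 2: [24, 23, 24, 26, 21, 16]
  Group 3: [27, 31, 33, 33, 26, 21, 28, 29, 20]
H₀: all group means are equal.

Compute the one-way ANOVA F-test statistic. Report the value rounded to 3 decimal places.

test statistic = 3.257

Group means [24.00, 22.33, 27.56], grand mean 24.917
SSB = Σnᵢ(x̄ᵢ−x̄)² = 110.278; SSW = ΣΣ(x−x̄ᵢ)² = 355.556
MSB = 110.278/2 = 55.1389; MSW = 355.556/21 = 16.9312
F = MSB/MSW = 3.2566
df = (2, 21)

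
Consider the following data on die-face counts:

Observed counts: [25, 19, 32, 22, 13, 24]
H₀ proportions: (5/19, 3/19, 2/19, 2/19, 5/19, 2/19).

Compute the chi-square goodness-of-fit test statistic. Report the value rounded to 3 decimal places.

test statistic = 50.937

n = 135; E_i = n·p_i = [35.53, 21.32, 14.21, 14.21, 35.53, 14.21]
χ² = (25−35.53)²/35.53 + (19−21.32)²/21.32 + (32−14.21)²/14.21 + (22−14.21)²/14.21 + (13−35.53)²/35.53 + (24−14.21)²/14.21 = 50.9373
df = 5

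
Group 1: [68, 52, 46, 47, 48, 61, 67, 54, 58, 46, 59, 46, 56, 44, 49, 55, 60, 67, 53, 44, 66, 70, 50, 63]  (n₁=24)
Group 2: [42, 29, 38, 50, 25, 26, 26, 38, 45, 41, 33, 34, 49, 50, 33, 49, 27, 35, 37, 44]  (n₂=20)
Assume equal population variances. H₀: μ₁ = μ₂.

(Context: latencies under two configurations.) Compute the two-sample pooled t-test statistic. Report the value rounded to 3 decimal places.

x̄₁=55.375, s₁=8.402, n₁=24
x̄₂=37.550, s₂=8.494, n₂=20
s_p² = [23·8.402² + 19·8.494²]/42 = 71.2994
SE = √(s_p²·(1/24+1/20)) = 2.5565
t = (55.375−37.550)/2.5565 = 6.9724
df = 42

test statistic = 6.972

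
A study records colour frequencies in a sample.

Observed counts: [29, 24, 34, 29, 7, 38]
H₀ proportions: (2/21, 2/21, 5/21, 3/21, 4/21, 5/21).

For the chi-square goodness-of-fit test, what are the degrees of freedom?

df = k − 1 = 6 − 1 = 5

degrees of freedom = 5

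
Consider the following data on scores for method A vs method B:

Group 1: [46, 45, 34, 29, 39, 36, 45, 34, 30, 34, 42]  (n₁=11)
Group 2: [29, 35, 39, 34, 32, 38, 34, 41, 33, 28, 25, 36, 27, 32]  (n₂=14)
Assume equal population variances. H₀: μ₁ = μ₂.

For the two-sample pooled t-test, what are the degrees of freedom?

degrees of freedom = 23

df = n₁ + n₂ − 2 = 11 + 14 − 2 = 23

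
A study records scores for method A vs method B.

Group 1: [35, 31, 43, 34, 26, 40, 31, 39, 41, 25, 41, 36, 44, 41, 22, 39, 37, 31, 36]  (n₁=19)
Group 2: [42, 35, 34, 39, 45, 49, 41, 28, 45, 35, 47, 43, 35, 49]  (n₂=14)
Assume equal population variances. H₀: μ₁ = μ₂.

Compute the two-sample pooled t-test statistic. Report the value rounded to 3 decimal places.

test statistic = -2.304

x̄₁=35.368, s₁=6.291, n₁=19
x̄₂=40.500, s₂=6.370, n₂=14
s_p² = [18·6.291² + 13·6.370²]/31 = 39.9975
SE = √(s_p²·(1/19+1/14)) = 2.2276
t = (35.368−40.500)/2.2276 = -2.3037
df = 31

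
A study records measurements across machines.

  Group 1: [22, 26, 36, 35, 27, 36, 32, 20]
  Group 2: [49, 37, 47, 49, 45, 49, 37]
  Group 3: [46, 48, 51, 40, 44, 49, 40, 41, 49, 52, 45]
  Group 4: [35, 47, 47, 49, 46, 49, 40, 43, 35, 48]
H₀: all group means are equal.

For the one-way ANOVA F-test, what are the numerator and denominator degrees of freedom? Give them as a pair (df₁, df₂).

degrees of freedom = [3, 32]

k = 4 groups, N = 36 total
df = (k−1, N−k) = (4−1, 36−4) = (3, 32)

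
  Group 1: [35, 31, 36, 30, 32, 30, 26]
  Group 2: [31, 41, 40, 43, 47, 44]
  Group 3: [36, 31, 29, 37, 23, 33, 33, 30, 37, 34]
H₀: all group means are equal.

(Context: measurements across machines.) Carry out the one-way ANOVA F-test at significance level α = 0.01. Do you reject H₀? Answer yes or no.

Group means [31.43, 41.00, 32.30], grand mean 34.304
SSB = Σnᵢ(x̄ᵢ−x̄)² = 367.055; SSW = ΣΣ(x−x̄ᵢ)² = 383.814
MSB = 367.055/2 = 183.5276; MSW = 383.814/20 = 19.1907
F = MSB/MSW = 9.5634
df = (2, 20)
p-value (upper-tail) = 0.00122
At α=0.01: p < α → reject H₀

reject H₀: yes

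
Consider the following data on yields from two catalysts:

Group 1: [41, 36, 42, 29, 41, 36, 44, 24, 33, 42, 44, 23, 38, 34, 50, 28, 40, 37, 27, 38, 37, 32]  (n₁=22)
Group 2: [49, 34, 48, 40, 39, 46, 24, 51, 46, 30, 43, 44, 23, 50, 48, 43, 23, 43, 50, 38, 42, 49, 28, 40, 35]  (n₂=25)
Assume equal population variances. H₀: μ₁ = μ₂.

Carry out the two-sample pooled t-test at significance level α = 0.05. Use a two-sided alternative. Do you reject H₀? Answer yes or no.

reject H₀: no

x̄₁=36.182, s₁=6.926, n₁=22
x̄₂=40.240, s₂=8.833, n₂=25
s_p² = [21·6.926² + 24·8.833²]/45 = 63.9963
SE = √(s_p²·(1/22+1/25)) = 2.3385
t = (36.182−40.240)/2.3385 = -1.7353
df = 45
p-value (two-sided) = 0.08952
At α=0.05: p ≥ α → fail to reject H₀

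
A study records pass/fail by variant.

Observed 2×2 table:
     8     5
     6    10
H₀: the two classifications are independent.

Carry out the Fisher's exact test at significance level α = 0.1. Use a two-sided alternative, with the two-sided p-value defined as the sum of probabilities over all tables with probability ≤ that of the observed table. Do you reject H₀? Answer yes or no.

reject H₀: no

Margins: r₁=13, r₂=16, c₁=14, c₂=15, n=29
p_obs = C(13,8)·C(16,6)/C(29,14); sum pmf over tables with pmf ≤ p_obs
p-value (two-sided) = 0.27230
At α=0.1: p ≥ α → fail to reject H₀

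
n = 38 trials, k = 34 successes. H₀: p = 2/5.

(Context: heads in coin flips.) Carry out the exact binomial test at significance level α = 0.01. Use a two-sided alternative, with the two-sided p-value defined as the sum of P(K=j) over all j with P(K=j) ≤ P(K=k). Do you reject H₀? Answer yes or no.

Exact binomial: n=38, k=34, p₀=2/5=0.4000
P(X=j) = C(n,j)·p₀^j·(1−p₀)^(n−j); p = Σ P(X=j) over j with P(X=j) ≤ P(X=34)
p-value (two-sided) = 0.00000
At α=0.01: p < α → reject H₀

reject H₀: yes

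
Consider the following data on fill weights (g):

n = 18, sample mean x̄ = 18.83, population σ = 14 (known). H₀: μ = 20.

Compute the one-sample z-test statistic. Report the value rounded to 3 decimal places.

SE = σ/√n = 14/√18 = 3.2998
z = (x̄−μ₀)/SE = (18.83−20)/3.2998 = -0.3546

test statistic = -0.355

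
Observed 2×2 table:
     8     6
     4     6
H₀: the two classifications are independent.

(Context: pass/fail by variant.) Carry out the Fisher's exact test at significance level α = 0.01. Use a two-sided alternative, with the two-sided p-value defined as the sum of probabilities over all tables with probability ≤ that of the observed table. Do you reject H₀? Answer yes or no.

reject H₀: no

Margins: r₁=14, r₂=10, c₁=12, c₂=12, n=24
p_obs = C(14,8)·C(10,4)/C(24,12); sum pmf over tables with pmf ≤ p_obs
p-value (two-sided) = 0.68017
At α=0.01: p ≥ α → fail to reject H₀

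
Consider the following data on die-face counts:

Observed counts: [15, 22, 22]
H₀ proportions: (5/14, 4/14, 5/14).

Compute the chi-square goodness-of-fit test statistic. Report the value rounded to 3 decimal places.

n = 59; E_i = n·p_i = [21.07, 16.86, 21.07]
χ² = (15−21.07)²/21.07 + (22−16.86)²/16.86 + (22−21.07)²/21.07 = 3.3593
df = 2

test statistic = 3.359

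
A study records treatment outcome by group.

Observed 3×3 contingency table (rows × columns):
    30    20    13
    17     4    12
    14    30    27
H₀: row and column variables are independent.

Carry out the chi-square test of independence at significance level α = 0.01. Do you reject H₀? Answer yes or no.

reject H₀: yes

Row totals [63, 33, 71], col totals [61, 54, 52], n=167
χ² = (30−23.01)²/23.01 + (20−20.37)²/20.37 + (13−19.62)²/19.62 + (17−12.05)²/12.05 + (4−10.67)²/10.67 + (12−10.28)²/10.28 + (14−25.93)²/25.93 + (30−22.96)²/22.96 + (27−22.11)²/22.11 = 19.5840
df = 4
p-value (upper-tail) = 0.00060
At α=0.01: p < α → reject H₀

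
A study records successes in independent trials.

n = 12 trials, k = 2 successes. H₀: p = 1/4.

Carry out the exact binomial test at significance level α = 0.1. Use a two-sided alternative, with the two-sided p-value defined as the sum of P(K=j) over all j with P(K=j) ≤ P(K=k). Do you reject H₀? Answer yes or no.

reject H₀: no

Exact binomial: n=12, k=2, p₀=1/4=0.2500
P(X=j) = C(n,j)·p₀^j·(1−p₀)^(n−j); p = Σ P(X=j) over j with P(X=j) ≤ P(X=2)
p-value (two-sided) = 0.74190
At α=0.1: p ≥ α → fail to reject H₀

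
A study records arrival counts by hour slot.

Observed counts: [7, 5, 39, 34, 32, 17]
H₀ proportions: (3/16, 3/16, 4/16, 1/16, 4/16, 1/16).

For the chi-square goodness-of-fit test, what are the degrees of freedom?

degrees of freedom = 5

df = k − 1 = 6 − 1 = 5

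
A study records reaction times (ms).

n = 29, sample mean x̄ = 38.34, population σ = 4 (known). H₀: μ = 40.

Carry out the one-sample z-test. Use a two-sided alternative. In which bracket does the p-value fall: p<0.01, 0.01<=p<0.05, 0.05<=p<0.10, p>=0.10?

SE = σ/√n = 4/√29 = 0.7428
z = (x̄−μ₀)/SE = (38.34−40)/0.7428 = -2.2348
p-value (two-sided) = 0.02543
→ bracket: 0.01<=p<0.05

p-value bracket: 0.01<=p<0.05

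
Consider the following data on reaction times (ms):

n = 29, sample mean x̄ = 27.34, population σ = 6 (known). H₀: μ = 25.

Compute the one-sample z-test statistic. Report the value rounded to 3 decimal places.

test statistic = 2.100

SE = σ/√n = 6/√29 = 1.1142
z = (x̄−μ₀)/SE = (27.34−25)/1.1142 = 2.1002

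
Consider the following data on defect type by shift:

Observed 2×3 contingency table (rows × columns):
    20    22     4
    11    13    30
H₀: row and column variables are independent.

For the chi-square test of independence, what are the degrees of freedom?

df = (r−1)(c−1) = (2−1)·(3−1) = 2

degrees of freedom = 2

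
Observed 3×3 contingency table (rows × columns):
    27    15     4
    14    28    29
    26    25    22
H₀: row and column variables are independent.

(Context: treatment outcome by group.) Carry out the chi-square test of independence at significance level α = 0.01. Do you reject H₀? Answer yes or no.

reject H₀: yes

Row totals [46, 71, 73], col totals [67, 68, 55], n=190
χ² = (27−16.22)²/16.22 + (15−16.46)²/16.46 + (4−13.32)²/13.32 + (14−25.04)²/25.04 + (28−25.41)²/25.41 + (29−20.55)²/20.55 + (26−25.74)²/25.74 + (25−26.13)²/26.13 + (22−21.13)²/21.13 = 22.4980
df = 4
p-value (upper-tail) = 0.00016
At α=0.01: p < α → reject H₀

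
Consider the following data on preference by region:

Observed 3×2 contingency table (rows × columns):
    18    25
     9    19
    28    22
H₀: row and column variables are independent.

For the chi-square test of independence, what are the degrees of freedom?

df = (r−1)(c−1) = (3−1)·(2−1) = 2

degrees of freedom = 2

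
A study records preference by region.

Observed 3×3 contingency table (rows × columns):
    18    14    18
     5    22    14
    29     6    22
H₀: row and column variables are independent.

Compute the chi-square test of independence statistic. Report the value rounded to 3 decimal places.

Row totals [50, 41, 57], col totals [52, 42, 54], n=148
χ² = (18−17.57)²/17.57 + (14−14.19)²/14.19 + (18−18.24)²/18.24 + (5−14.41)²/14.41 + (22−11.64)²/11.64 + (14−14.96)²/14.96 + (29−20.03)²/20.03 + (6−16.18)²/16.18 + (22−20.80)²/20.80 = 25.9432
df = 4

test statistic = 25.943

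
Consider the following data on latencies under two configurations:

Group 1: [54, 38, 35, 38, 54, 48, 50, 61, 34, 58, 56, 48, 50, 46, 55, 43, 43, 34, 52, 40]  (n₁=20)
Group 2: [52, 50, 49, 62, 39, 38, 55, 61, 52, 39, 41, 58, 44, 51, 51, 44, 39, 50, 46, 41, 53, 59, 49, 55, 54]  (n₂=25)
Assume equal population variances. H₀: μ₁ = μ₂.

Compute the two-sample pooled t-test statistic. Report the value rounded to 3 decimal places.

test statistic = -1.047

x̄₁=46.850, s₁=8.368, n₁=20
x̄₂=49.280, s₂=7.191, n₂=25
s_p² = [19·8.368² + 24·7.191²]/43 = 59.8044
SE = √(s_p²·(1/20+1/25)) = 2.3200
t = (46.850−49.280)/2.3200 = -1.0474
df = 43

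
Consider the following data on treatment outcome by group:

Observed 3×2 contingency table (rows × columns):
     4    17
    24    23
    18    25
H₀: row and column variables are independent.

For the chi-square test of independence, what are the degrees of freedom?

df = (r−1)(c−1) = (3−1)·(2−1) = 2

degrees of freedom = 2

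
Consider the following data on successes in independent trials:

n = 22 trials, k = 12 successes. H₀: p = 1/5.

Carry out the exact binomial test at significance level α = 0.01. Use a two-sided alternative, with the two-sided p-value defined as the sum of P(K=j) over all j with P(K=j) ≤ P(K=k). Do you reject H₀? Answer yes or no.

reject H₀: yes

Exact binomial: n=22, k=12, p₀=1/5=0.2000
P(X=j) = C(n,j)·p₀^j·(1−p₀)^(n−j); p = Σ P(X=j) over j with P(X=j) ≤ P(X=12)
p-value (two-sided) = 0.00035
At α=0.01: p < α → reject H₀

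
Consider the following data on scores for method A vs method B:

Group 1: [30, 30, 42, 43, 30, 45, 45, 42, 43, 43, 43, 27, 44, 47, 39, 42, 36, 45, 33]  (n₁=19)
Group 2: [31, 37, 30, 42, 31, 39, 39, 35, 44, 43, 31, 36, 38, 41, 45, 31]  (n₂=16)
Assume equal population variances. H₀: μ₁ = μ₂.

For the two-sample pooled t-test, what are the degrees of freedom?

df = n₁ + n₂ − 2 = 19 + 16 − 2 = 33

degrees of freedom = 33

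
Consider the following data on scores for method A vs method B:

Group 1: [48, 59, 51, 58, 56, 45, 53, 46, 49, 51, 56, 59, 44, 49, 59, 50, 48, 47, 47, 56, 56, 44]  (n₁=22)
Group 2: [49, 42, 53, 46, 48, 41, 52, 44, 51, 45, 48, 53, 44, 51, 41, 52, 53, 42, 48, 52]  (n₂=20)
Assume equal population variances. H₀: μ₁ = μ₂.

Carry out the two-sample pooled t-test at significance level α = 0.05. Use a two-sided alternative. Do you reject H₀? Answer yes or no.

reject H₀: yes

x̄₁=51.409, s₁=5.161, n₁=22
x̄₂=47.750, s₂=4.327, n₂=20
s_p² = [21·5.161² + 19·4.327²]/40 = 22.8767
SE = √(s_p²·(1/22+1/20)) = 1.4777
t = (51.409−47.750)/1.4777 = 2.4762
df = 40
p-value (two-sided) = 0.01761
At α=0.05: p < α → reject H₀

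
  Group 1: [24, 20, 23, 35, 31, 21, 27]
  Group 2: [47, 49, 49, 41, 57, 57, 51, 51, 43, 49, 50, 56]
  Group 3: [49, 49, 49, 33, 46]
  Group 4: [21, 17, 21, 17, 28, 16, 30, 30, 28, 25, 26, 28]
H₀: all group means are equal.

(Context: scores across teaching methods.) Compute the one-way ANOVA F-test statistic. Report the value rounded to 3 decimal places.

test statistic = 58.512

Group means [25.86, 50.00, 45.20, 23.92], grand mean 35.944
SSB = Σnᵢ(x̄ᵢ−x̄)² = 5247.315; SSW = ΣΣ(x−x̄ᵢ)² = 956.574
MSB = 5247.315/3 = 1749.1050; MSW = 956.574/32 = 29.8929
F = MSB/MSW = 58.5123
df = (3, 32)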